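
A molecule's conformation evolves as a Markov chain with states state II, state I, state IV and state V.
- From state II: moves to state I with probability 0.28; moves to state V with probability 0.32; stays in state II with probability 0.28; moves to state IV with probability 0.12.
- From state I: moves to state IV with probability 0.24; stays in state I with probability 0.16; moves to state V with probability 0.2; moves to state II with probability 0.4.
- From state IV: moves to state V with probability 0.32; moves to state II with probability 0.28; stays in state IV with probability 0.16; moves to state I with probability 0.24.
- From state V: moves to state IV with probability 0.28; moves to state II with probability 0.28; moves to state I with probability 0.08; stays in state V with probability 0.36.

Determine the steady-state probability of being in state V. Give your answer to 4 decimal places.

Let the stationary distribution be π with π = πP and π_1 + π_2 + π_3 + π_4 = 1.
π_1 = 0.28·π_1 + 0.4·π_2 + 0.28·π_3 + 0.28·π_4
π_2 = 0.28·π_1 + 0.16·π_2 + 0.24·π_3 + 0.08·π_4
π_3 = 0.12·π_1 + 0.24·π_2 + 0.16·π_3 + 0.28·π_4
Solving with the normalization constraint gives π = (0.3025, 0.1875, 0.2001, 0.3099).
So the stationary probability of state V is 0.3099.

0.3099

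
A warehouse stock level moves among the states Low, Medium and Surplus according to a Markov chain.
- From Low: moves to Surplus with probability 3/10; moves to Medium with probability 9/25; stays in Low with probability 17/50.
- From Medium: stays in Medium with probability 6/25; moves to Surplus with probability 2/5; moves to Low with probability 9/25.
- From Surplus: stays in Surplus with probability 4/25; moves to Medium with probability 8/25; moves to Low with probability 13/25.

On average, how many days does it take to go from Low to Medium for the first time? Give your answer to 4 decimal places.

Let t(s) be the expected number of days to first reach Medium from state s, with t(Medium) = 0. Conditioning on the first day:
t(Low) = 1 + 0.34·t(Low) + 0.3·t(Surplus)
t(Surplus) = 1 + 0.52·t(Low) + 0.16·t(Surplus)
Solving: t(Low) = 2.8614, t(Surplus) = 2.9618.
Expected days from Low to Medium: 2.8614.

2.8614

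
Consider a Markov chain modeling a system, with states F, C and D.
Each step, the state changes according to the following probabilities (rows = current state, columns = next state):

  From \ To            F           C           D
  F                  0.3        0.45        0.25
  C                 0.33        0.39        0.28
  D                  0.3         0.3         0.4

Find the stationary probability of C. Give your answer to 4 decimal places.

Let the stationary distribution be π with π = πP and π_1 + π_2 + π_3 = 1.
π_1 = 0.3·π_1 + 0.33·π_2 + 0.3·π_3
π_2 = 0.45·π_1 + 0.39·π_2 + 0.3·π_3
Solving with the normalization constraint gives π = (0.3114, 0.3810, 0.3076).
So the stationary probability of C is 0.3810.

0.3810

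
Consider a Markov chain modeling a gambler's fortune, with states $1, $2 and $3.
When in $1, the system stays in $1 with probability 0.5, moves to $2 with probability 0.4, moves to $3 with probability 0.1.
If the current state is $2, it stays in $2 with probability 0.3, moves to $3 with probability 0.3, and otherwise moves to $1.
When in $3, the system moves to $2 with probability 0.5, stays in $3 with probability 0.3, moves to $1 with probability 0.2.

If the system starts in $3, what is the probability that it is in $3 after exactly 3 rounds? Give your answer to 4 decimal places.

0.2280

Propagate the distribution vector 3 rounds from $3.
After 0 rounds: (0.0000, 0.0000, 1.0000)
After 1 round: (0.2000, 0.5000, 0.3000)
After 2 rounds: (0.3600, 0.3800, 0.2600)
After 3 rounds: (0.3840, 0.3880, 0.2280)
P(in $3 after 3 rounds) = 0.2280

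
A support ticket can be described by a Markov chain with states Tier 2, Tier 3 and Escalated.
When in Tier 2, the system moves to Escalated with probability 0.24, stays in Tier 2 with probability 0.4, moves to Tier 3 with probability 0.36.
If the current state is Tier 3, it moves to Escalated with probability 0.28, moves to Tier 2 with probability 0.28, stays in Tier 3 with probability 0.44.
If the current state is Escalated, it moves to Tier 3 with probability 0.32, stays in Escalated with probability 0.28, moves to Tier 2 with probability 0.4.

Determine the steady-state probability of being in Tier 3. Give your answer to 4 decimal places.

0.3797

Let the stationary distribution be π with π = πP and π_1 + π_2 + π_3 = 1.
π_1 = 0.4·π_1 + 0.28·π_2 + 0.4·π_3
π_2 = 0.36·π_1 + 0.44·π_2 + 0.32·π_3
Solving with the normalization constraint gives π = (0.3544, 0.3797, 0.2658).
So the stationary probability of Tier 3 is 0.3797.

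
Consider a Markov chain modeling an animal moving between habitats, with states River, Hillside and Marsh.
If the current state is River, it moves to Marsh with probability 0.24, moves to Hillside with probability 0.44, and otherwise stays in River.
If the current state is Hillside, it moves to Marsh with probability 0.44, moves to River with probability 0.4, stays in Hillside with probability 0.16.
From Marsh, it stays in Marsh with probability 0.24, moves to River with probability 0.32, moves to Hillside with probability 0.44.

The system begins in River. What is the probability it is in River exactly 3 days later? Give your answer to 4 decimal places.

0.3453

Propagate the distribution vector 3 days from River.
After 0 days: (1.0000, 0.0000, 0.0000)
After 1 day: (0.3200, 0.4400, 0.2400)
After 2 days: (0.3552, 0.3168, 0.3280)
After 3 days: (0.3453, 0.3513, 0.3034)
P(in River after 3 days) = 0.3453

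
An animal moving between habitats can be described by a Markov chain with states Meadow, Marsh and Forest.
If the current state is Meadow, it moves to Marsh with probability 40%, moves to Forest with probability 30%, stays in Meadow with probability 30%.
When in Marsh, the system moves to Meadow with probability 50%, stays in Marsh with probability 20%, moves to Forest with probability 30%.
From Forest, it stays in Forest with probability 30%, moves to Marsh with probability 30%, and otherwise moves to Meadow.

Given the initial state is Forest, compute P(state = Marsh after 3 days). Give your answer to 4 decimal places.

Propagate the distribution vector 3 days from Forest.
After 0 days: (0.0000, 0.0000, 1.0000)
After 1 day: (0.4000, 0.3000, 0.3000)
After 2 days: (0.3900, 0.3100, 0.3000)
After 3 days: (0.3920, 0.3080, 0.3000)
P(in Marsh after 3 days) = 0.3080

0.3080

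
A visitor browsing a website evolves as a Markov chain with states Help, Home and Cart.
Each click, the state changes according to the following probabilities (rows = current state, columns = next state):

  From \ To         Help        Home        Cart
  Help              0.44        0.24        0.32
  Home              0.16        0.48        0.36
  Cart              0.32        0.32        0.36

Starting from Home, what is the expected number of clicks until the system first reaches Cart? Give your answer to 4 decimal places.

Let t(s) be the expected number of clicks to first reach Cart from state s, with t(Cart) = 0. Conditioning on the first click:
t(Help) = 1 + 0.44·t(Help) + 0.24·t(Home)
t(Home) = 1 + 0.16·t(Help) + 0.48·t(Home)
Solving: t(Help) = 3.0063, t(Home) = 2.8481.
Expected clicks from Home to Cart: 2.8481.

2.8481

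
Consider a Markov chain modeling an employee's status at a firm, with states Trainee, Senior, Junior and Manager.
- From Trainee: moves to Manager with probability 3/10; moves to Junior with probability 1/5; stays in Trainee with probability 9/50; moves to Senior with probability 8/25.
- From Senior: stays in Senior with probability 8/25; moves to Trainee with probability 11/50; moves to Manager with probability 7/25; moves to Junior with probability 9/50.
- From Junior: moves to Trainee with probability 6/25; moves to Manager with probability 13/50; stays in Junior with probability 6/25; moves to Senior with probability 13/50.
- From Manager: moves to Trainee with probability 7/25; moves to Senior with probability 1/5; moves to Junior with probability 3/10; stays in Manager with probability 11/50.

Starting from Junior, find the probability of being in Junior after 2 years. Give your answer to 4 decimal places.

0.2304

Propagate the distribution vector 2 years from Junior.
After 0 years: (0.0000, 0.0000, 1.0000, 0.0000)
After 1 year: (0.2400, 0.2600, 0.2400, 0.2600)
After 2 years: (0.2308, 0.2744, 0.2304, 0.2644)
P(in Junior after 2 years) = 0.2304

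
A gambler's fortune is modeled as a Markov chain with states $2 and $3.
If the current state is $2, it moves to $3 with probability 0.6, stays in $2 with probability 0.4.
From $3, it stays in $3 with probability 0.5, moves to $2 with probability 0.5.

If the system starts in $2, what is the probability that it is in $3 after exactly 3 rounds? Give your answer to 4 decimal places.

Propagate the distribution vector 3 rounds from $2.
After 0 rounds: (1.0000, 0.0000)
After 1 round: (0.4000, 0.6000)
After 2 rounds: (0.4600, 0.5400)
After 3 rounds: (0.4540, 0.5460)
P(in $3 after 3 rounds) = 0.5460

0.5460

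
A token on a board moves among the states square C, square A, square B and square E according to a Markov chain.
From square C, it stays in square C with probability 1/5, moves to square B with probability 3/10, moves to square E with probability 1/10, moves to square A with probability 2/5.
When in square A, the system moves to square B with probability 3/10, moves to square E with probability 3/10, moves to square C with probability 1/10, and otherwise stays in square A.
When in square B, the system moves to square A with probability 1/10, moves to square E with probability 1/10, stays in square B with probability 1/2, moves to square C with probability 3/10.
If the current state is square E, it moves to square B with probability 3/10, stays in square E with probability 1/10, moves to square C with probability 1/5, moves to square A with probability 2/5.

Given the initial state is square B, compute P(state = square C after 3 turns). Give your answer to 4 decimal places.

Propagate the distribution vector 3 turns from square B.
After 0 turns: (0.0000, 0.0000, 1.0000, 0.0000)
After 1 turn: (0.3000, 0.1000, 0.5000, 0.1000)
After 2 turns: (0.2400, 0.2400, 0.4000, 0.1200)
After 3 turns: (0.2160, 0.2560, 0.3800, 0.1480)
P(in square C after 3 turns) = 0.2160

0.2160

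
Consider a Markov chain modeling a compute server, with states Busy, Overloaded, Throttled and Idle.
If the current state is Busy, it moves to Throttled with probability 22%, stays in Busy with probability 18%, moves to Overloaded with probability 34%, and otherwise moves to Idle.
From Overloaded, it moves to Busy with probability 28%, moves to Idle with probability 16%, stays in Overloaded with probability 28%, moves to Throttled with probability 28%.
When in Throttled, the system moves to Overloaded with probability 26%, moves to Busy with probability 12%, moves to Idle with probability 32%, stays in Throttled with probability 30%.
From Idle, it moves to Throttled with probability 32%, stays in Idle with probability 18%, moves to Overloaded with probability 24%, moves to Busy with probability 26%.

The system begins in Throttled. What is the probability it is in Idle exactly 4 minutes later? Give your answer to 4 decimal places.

Propagate the distribution vector 4 minutes from Throttled.
After 0 minutes: (0.0000, 0.0000, 1.0000, 0.0000)
After 1 minute: (0.1200, 0.2600, 0.3000, 0.3200)
After 2 minutes: (0.2136, 0.2684, 0.2916, 0.2264)
After 3 minutes: (0.2075, 0.2779, 0.2821, 0.2325)
After 4 minutes: (0.2095, 0.2775, 0.2825, 0.2305)
P(in Idle after 4 minutes) = 0.2305

0.2305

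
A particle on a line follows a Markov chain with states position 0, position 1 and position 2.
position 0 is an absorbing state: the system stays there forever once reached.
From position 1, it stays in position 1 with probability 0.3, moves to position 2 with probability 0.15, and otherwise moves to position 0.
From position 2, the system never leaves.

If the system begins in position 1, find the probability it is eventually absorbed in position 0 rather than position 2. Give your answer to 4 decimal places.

Let h(s) be the probability of absorption at position 0 starting from transient state s. Then h(position 0) = 1 and h(position 2) = 0. By first-step analysis:
h(position 1) = 0.55·1 + 0.3·h(position 1) + 0.15·0
Solving: h(position 1) = 0.7857.
Starting from position 1, the probability is 0.7857.

0.7857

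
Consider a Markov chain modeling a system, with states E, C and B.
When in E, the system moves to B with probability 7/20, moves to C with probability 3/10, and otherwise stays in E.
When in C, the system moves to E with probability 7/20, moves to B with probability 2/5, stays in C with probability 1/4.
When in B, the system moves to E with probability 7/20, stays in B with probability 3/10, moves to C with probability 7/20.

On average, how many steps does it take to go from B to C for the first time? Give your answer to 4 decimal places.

3.0075

Let t(s) be the expected number of steps to first reach C from state s, with t(C) = 0. Conditioning on the first step:
t(E) = 1 + 0.35·t(E) + 0.35·t(B)
t(B) = 1 + 0.35·t(E) + 0.3·t(B)
Solving: t(E) = 3.1579, t(B) = 3.0075.
Expected steps from B to C: 3.0075.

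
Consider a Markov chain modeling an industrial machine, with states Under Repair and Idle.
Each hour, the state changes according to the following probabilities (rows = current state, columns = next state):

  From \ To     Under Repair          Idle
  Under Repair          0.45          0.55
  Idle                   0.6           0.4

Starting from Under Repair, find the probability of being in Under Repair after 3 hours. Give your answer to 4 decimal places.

0.5201

Propagate the distribution vector 3 hours from Under Repair.
After 0 hours: (1.0000, 0.0000)
After 1 hour: (0.4500, 0.5500)
After 2 hours: (0.5325, 0.4675)
After 3 hours: (0.5201, 0.4799)
P(in Under Repair after 3 hours) = 0.5201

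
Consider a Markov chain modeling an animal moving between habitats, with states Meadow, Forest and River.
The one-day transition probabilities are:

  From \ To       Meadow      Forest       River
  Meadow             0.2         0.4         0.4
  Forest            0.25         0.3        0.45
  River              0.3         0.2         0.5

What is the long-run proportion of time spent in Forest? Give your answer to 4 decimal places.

0.2800

Let the stationary distribution be π with π = πP and π_1 + π_2 + π_3 = 1.
π_1 = 0.2·π_1 + 0.25·π_2 + 0.3·π_3
π_2 = 0.4·π_1 + 0.3·π_2 + 0.2·π_3
Solving with the normalization constraint gives π = (0.2600, 0.2800, 0.4600).
So the stationary probability of Forest is 0.2800.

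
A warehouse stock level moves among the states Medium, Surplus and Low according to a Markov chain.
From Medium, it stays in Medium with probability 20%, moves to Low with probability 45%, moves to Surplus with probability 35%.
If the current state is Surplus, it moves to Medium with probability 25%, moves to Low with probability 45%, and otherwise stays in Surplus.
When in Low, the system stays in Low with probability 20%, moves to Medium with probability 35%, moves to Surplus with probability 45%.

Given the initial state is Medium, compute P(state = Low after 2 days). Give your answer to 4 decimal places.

0.3375

Sum over the intermediate state after 1 day:
P = P(Medium→Medium)·P(Medium→Low) + P(Medium→Surplus)·P(Surplus→Low) + P(Medium→Low)·P(Low→Low)
  = 0.2×0.45 + 0.35×0.45 + 0.45×0.2
  = 0.0900 + 0.1575 + 0.0900 = 0.3375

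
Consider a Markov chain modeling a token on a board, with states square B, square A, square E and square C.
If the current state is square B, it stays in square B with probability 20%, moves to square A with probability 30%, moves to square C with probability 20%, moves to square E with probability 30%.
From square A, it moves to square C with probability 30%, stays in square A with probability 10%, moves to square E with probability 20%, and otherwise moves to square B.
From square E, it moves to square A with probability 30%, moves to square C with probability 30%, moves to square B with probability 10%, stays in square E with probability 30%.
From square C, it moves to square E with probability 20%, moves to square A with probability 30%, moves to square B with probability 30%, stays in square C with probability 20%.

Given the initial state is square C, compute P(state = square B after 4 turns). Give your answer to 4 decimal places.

0.2502

Propagate the distribution vector 4 turns from square C.
After 0 turns: (0.0000, 0.0000, 0.0000, 1.0000)
After 1 turn: (0.3000, 0.3000, 0.2000, 0.2000)
After 2 turns: (0.2600, 0.2400, 0.2500, 0.2500)
After 3 turns: (0.2480, 0.2520, 0.2510, 0.2490)
After 4 turns: (0.2502, 0.2496, 0.2499, 0.2503)
P(in square B after 4 turns) = 0.2502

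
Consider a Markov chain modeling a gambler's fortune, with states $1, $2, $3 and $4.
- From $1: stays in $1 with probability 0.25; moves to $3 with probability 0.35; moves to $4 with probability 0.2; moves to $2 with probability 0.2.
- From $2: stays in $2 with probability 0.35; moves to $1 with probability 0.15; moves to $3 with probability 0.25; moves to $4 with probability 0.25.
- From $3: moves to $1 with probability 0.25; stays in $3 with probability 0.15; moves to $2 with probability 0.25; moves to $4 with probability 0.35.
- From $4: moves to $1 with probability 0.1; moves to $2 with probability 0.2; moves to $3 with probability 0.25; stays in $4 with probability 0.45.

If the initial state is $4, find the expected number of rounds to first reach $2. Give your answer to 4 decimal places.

Let t(s) be the expected number of rounds to first reach $2 from state s, with t($2) = 0. Conditioning on the first round:
t($1) = 1 + 0.25·t($1) + 0.35·t($3) + 0.2·t($4)
t($3) = 1 + 0.25·t($1) + 0.15·t($3) + 0.35·t($4)
t($4) = 1 + 0.1·t($1) + 0.25·t($3) + 0.45·t($4)
Solving: t($1) = 4.6893, t($3) = 4.4971, t($4) = 4.7149.
Expected rounds from $4 to $2: 4.7149.

4.7149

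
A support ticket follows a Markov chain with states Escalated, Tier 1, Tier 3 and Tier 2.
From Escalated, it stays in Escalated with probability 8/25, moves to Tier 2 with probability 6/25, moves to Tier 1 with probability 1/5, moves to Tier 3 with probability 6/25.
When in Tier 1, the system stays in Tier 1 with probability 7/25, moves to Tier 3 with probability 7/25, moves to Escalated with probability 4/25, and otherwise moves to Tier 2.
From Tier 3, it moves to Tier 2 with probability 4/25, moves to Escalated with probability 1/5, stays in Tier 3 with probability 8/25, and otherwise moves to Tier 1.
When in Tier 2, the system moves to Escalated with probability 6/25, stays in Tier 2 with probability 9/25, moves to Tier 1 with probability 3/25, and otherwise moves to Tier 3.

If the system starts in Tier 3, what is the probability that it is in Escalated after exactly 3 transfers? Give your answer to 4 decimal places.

Propagate the distribution vector 3 transfers from Tier 3.
After 0 transfers: (0.0000, 0.0000, 1.0000, 0.0000)
After 1 transfer: (0.2000, 0.3200, 0.3200, 0.1600)
After 2 transfers: (0.2176, 0.2512, 0.2848, 0.2464)
After 3 transfers: (0.2259, 0.2346, 0.2827, 0.2568)
P(in Escalated after 3 transfers) = 0.2259

0.2259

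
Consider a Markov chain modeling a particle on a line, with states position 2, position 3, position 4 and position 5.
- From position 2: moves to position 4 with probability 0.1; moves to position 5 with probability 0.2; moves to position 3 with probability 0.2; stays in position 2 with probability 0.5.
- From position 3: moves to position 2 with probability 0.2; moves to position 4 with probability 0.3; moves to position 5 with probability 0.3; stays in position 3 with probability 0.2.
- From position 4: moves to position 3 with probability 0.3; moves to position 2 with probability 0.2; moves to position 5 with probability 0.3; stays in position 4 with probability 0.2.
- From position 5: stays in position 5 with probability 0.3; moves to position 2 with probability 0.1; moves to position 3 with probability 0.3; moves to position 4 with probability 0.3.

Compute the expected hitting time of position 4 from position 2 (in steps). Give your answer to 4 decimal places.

Let t(s) be the expected number of steps to first reach position 4 from state s, with t(position 4) = 0. Conditioning on the first step:
t(position 2) = 1 + 0.5·t(position 2) + 0.2·t(position 3) + 0.2·t(position 5)
t(position 3) = 1 + 0.2·t(position 2) + 0.2·t(position 3) + 0.3·t(position 5)
t(position 5) = 1 + 0.1·t(position 2) + 0.3·t(position 3) + 0.3·t(position 5)
Solving: t(position 2) = 5.1445, t(position 3) = 3.9884, t(position 5) = 3.8728.
Expected steps from position 2 to position 4: 5.1445.

5.1445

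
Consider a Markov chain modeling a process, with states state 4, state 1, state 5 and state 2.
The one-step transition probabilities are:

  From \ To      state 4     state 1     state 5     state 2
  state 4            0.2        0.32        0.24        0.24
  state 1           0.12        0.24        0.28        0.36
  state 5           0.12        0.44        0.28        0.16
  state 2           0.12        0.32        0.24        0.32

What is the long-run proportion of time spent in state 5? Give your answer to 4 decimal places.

Let the stationary distribution be π with π = πP and π_1 + π_2 + π_3 + π_4 = 1.
π_1 = 0.2·π_1 + 0.12·π_2 + 0.12·π_3 + 0.12·π_4
π_2 = 0.32·π_1 + 0.24·π_2 + 0.44·π_3 + 0.32·π_4
π_3 = 0.24·π_1 + 0.28·π_2 + 0.28·π_3 + 0.24·π_4
Solving with the normalization constraint gives π = (0.1304, 0.3256, 0.2636, 0.2804).
So the stationary probability of state 5 is 0.2636.

0.2636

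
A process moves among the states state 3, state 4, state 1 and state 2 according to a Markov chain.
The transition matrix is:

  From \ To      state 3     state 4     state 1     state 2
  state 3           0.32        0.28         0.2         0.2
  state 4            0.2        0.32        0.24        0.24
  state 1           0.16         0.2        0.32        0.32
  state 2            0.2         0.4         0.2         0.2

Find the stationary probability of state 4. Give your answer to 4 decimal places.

Let the stationary distribution be π with π = πP and π_1 + π_2 + π_3 + π_4 = 1.
π_1 = 0.32·π_1 + 0.2·π_2 + 0.16·π_3 + 0.2·π_4
π_2 = 0.28·π_1 + 0.32·π_2 + 0.2·π_3 + 0.4·π_4
π_3 = 0.2·π_1 + 0.24·π_2 + 0.32·π_3 + 0.2·π_4
Solving with the normalization constraint gives π = (0.2163, 0.3017, 0.2410, 0.2410).
So the stationary probability of state 4 is 0.3017.

0.3017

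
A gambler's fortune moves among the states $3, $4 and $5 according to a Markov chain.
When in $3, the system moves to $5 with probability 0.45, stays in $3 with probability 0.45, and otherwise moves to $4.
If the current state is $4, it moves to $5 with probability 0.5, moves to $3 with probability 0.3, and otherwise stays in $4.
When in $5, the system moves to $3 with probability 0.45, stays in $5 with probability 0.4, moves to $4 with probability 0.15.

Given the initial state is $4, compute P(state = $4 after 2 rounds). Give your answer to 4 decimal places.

0.1450

Sum over the intermediate state after 1 round:
P = P($4→$3)·P($3→$4) + P($4→$4)·P($4→$4) + P($4→$5)·P($5→$4)
  = 0.3×0.1 + 0.2×0.2 + 0.5×0.15
  = 0.0300 + 0.0400 + 0.0750 = 0.1450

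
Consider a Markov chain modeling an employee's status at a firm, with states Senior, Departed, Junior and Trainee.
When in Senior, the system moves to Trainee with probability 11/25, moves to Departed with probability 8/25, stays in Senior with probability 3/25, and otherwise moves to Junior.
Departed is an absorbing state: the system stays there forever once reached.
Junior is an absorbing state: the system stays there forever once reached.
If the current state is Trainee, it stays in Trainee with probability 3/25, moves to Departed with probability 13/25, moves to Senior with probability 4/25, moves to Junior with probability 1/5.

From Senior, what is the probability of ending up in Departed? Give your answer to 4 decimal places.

Let h(s) be the probability of absorption at Departed starting from transient state s. Then h(Departed) = 1 and h(Junior) = 0. By first-step analysis:
h(Senior) = 0.12·h(Senior) + 0.32·1 + 0.12·0 + 0.44·h(Trainee)
h(Trainee) = 0.16·h(Senior) + 0.52·1 + 0.2·0 + 0.12·h(Trainee)
Solving: h(Senior) = 0.7250, h(Trainee) = 0.7227.
Starting from Senior, the probability is 0.7250.

0.7250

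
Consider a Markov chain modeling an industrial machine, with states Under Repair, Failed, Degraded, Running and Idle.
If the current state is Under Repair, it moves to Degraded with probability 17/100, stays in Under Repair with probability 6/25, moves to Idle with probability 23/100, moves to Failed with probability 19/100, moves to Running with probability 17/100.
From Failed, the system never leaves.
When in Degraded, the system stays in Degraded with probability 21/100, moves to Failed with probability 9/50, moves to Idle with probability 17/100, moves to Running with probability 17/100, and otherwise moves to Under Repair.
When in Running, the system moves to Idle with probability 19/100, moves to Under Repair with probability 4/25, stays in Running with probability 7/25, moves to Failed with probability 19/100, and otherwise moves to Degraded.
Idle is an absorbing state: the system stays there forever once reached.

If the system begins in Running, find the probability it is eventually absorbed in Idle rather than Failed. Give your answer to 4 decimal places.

0.5078

Let h(s) be the probability of absorption at Idle starting from transient state s. Then h(Idle) = 1 and h(Failed) = 0. By first-step analysis:
h(Under Repair) = 0.24·h(Under Repair) + 0.19·0 + 0.17·h(Degraded) + 0.17·h(Running) + 0.23·1
h(Degraded) = 0.27·h(Under Repair) + 0.18·0 + 0.21·h(Degraded) + 0.17·h(Running) + 0.17·1
h(Running) = 0.16·h(Under Repair) + 0.19·0 + 0.18·h(Degraded) + 0.28·h(Running) + 0.19·1
Solving: h(Under Repair) = 0.5293, h(Degraded) = 0.5054, h(Running) = 0.5078.
Starting from Running, the probability is 0.5078.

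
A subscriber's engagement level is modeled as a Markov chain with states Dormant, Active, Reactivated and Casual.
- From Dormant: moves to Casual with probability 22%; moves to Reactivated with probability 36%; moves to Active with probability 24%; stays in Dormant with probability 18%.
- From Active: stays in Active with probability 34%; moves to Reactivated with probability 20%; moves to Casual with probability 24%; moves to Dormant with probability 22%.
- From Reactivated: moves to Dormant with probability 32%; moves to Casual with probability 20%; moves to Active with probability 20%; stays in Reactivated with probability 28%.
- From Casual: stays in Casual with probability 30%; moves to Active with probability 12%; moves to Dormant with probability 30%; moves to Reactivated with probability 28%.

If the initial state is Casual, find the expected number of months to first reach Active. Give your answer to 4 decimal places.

5.6517

Let t(s) be the expected number of months to first reach Active from state s, with t(Active) = 0. Conditioning on the first month:
t(Dormant) = 1 + 0.18·t(Dormant) + 0.36·t(Reactivated) + 0.22·t(Casual)
t(Reactivated) = 1 + 0.32·t(Dormant) + 0.28·t(Reactivated) + 0.2·t(Casual)
t(Casual) = 1 + 0.3·t(Dormant) + 0.28·t(Reactivated) + 0.3·t(Casual)
Solving: t(Dormant) = 5.0129, t(Reactivated) = 5.1868, t(Casual) = 5.6517.
Expected months from Casual to Active: 5.6517.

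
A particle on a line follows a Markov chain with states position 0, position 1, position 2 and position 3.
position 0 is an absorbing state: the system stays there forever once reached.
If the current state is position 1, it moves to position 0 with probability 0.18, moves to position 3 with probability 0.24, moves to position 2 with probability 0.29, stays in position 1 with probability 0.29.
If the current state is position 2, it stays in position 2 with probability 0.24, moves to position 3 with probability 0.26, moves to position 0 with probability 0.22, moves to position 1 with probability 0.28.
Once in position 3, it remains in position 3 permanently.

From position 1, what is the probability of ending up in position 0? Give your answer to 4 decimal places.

0.4376

Let h(s) be the probability of absorption at position 0 starting from transient state s. Then h(position 0) = 1 and h(position 3) = 0. By first-step analysis:
h(position 1) = 0.18·1 + 0.29·h(position 1) + 0.29·h(position 2) + 0.24·0
h(position 2) = 0.22·1 + 0.28·h(position 1) + 0.24·h(position 2) + 0.26·0
Solving: h(position 1) = 0.4376, h(position 2) = 0.4507.
Starting from position 1, the probability is 0.4376.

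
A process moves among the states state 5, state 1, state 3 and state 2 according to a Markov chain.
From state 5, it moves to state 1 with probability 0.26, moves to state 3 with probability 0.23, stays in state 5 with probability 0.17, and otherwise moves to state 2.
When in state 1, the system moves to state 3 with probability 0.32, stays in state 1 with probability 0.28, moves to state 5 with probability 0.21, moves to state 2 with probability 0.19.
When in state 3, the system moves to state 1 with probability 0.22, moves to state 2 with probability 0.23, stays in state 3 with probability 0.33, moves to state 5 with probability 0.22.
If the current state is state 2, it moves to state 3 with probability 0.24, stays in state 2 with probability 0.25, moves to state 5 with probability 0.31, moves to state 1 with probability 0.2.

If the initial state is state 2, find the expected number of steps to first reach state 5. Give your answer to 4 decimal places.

Let t(s) be the expected number of steps to first reach state 5 from state s, with t(state 5) = 0. Conditioning on the first step:
t(state 1) = 1 + 0.28·t(state 1) + 0.32·t(state 3) + 0.19·t(state 2)
t(state 3) = 1 + 0.22·t(state 1) + 0.33·t(state 3) + 0.23·t(state 2)
t(state 2) = 1 + 0.2·t(state 1) + 0.24·t(state 3) + 0.25·t(state 2)
Solving: t(state 1) = 4.2631, t(state 3) = 4.2019, t(state 2) = 3.8148.
Expected steps from state 2 to state 5: 3.8148.

3.8148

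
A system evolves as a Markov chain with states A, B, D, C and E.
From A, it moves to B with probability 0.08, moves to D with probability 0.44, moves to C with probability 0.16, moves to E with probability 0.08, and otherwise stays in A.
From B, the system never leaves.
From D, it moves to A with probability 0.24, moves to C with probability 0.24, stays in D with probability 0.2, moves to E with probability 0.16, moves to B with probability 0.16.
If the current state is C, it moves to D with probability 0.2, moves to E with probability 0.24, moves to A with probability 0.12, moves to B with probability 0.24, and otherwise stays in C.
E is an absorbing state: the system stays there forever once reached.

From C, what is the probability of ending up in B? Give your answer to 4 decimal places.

0.5000

Let h(s) be the probability of absorption at B starting from transient state s. Then h(B) = 1 and h(E) = 0. By first-step analysis:
h(A) = 0.24·h(A) + 0.08·1 + 0.44·h(D) + 0.16·h(C) + 0.08·0
h(D) = 0.24·h(A) + 0.16·1 + 0.2·h(D) + 0.24·h(C) + 0.16·0
h(C) = 0.12·h(A) + 0.24·1 + 0.2·h(D) + 0.2·h(C) + 0.24·0
Solving: h(A) = 0.5000, h(D) = 0.5000, h(C) = 0.5000.
Starting from C, the probability is 0.5000.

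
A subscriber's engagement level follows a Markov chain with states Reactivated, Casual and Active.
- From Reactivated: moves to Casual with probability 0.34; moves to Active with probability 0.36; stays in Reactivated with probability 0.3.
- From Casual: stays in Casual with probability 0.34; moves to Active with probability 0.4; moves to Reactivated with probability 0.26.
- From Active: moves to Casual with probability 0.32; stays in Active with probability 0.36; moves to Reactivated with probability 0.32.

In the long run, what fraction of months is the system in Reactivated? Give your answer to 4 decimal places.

0.2942

Let the stationary distribution be π with π = πP and π_1 + π_2 + π_3 = 1.
π_1 = 0.3·π_1 + 0.26·π_2 + 0.32·π_3
π_2 = 0.34·π_1 + 0.34·π_2 + 0.32·π_3
Solving with the normalization constraint gives π = (0.2942, 0.3325, 0.3733).
So the stationary probability of Reactivated is 0.2942.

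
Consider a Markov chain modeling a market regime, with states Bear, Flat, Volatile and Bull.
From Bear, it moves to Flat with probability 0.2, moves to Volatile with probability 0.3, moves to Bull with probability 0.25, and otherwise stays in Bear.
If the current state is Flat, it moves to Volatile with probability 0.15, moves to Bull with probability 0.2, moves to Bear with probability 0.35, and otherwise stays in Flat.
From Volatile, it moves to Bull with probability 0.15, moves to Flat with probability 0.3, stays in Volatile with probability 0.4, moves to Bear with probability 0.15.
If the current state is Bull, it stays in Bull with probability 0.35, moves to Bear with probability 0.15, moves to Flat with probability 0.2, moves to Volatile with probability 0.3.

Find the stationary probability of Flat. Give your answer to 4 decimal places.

Let the stationary distribution be π with π = πP and π_1 + π_2 + π_3 + π_4 = 1.
π_1 = 0.25·π_1 + 0.35·π_2 + 0.15·π_3 + 0.15·π_4
π_2 = 0.2·π_1 + 0.3·π_2 + 0.3·π_3 + 0.2·π_4
π_3 = 0.3·π_1 + 0.15·π_2 + 0.4·π_3 + 0.3·π_4
Solving with the normalization constraint gives π = (0.2232, 0.2545, 0.2909, 0.2313).
So the stationary probability of Flat is 0.2545.

0.2545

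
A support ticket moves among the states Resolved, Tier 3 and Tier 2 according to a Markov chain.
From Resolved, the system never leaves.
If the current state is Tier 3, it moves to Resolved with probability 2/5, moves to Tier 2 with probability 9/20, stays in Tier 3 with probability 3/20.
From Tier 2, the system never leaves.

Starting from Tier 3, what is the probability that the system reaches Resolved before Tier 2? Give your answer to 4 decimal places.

Let h(s) be the probability of absorption at Resolved starting from transient state s. Then h(Resolved) = 1 and h(Tier 2) = 0. By first-step analysis:
h(Tier 3) = 0.4·1 + 0.15·h(Tier 3) + 0.45·0
Solving: h(Tier 3) = 0.4706.
Starting from Tier 3, the probability is 0.4706.

0.4706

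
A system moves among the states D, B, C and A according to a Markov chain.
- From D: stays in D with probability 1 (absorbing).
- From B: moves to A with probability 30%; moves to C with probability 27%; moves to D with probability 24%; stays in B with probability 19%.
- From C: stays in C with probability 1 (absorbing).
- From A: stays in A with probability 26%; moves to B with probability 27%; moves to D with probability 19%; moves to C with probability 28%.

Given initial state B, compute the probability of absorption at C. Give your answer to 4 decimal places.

0.5475

Let h(s) be the probability of absorption at C starting from transient state s. Then h(C) = 1 and h(D) = 0. By first-step analysis:
h(B) = 0.24·0 + 0.19·h(B) + 0.27·1 + 0.3·h(A)
h(A) = 0.19·0 + 0.27·h(B) + 0.28·1 + 0.26·h(A)
Solving: h(B) = 0.5475, h(A) = 0.5781.
Starting from B, the probability is 0.5475.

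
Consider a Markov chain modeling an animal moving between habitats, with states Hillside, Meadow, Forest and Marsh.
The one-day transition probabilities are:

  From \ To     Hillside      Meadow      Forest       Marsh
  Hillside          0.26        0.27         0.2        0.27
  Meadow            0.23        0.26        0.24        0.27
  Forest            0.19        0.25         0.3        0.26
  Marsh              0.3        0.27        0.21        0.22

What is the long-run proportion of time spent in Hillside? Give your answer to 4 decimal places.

0.2457

Let the stationary distribution be π with π = πP and π_1 + π_2 + π_3 + π_4 = 1.
π_1 = 0.26·π_1 + 0.23·π_2 + 0.19·π_3 + 0.3·π_4
π_2 = 0.27·π_1 + 0.26·π_2 + 0.25·π_3 + 0.27·π_4
π_3 = 0.2·π_1 + 0.24·π_2 + 0.3·π_3 + 0.21·π_4
Solving with the normalization constraint gives π = (0.2457, 0.2626, 0.2367, 0.2549).
So the stationary probability of Hillside is 0.2457.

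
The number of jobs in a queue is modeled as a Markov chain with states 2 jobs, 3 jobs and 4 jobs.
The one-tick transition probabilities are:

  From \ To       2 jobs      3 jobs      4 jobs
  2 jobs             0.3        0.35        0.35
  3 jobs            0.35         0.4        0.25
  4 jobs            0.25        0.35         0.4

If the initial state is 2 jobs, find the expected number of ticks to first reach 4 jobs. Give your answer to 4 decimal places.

3.1933

Let t(s) be the expected number of ticks to first reach 4 jobs from state s, with t(4 jobs) = 0. Conditioning on the first tick:
t(2 jobs) = 1 + 0.3·t(2 jobs) + 0.35·t(3 jobs)
t(3 jobs) = 1 + 0.35·t(2 jobs) + 0.4·t(3 jobs)
Solving: t(2 jobs) = 3.1933, t(3 jobs) = 3.5294.
Expected ticks from 2 jobs to 4 jobs: 3.1933.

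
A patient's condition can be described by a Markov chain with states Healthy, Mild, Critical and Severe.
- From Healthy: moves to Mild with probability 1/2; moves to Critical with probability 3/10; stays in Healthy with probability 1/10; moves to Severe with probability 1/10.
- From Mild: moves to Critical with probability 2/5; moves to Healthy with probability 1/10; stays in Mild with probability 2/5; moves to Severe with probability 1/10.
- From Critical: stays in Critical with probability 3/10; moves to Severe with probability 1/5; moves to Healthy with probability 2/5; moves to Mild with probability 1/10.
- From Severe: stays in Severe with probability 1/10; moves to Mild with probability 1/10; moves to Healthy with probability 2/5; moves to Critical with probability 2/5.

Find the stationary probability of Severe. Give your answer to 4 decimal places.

Let the stationary distribution be π with π = πP and π_1 + π_2 + π_3 + π_4 = 1.
π_1 = 0.1·π_1 + 0.1·π_2 + 0.4·π_3 + 0.4·π_4
π_2 = 0.5·π_1 + 0.4·π_2 + 0.1·π_3 + 0.1·π_4
π_3 = 0.3·π_1 + 0.4·π_2 + 0.3·π_3 + 0.4·π_4
Solving with the normalization constraint gives π = (0.2427, 0.2816, 0.3416, 0.1342).
So the stationary probability of Severe is 0.1342.

0.1342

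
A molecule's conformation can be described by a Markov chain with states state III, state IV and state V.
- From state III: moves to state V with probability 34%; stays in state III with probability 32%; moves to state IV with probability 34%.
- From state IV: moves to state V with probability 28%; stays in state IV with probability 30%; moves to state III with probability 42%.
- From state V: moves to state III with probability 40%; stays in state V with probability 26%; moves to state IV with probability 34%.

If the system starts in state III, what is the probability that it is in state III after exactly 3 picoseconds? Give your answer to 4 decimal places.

0.3760

Propagate the distribution vector 3 picoseconds from state III.
After 0 picoseconds: (1.0000, 0.0000, 0.0000)
After 1 picosecond: (0.3200, 0.3400, 0.3400)
After 2 picoseconds: (0.3812, 0.3264, 0.2924)
After 3 picoseconds: (0.3760, 0.3269, 0.2970)
P(in state III after 3 picoseconds) = 0.3760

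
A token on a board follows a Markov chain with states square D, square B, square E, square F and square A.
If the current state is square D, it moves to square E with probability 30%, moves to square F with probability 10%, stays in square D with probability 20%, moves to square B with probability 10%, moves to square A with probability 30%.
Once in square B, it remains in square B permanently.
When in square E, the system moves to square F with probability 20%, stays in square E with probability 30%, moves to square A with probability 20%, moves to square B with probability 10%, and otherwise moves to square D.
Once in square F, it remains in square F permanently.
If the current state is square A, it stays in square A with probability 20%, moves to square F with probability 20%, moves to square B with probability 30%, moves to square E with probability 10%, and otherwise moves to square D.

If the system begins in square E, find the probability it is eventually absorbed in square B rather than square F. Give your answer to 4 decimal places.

Let h(s) be the probability of absorption at square B starting from transient state s. Then h(square B) = 1 and h(square F) = 0. By first-step analysis:
h(square D) = 0.2·h(square D) + 0.1·1 + 0.3·h(square E) + 0.1·0 + 0.3·h(square A)
h(square E) = 0.2·h(square D) + 0.1·1 + 0.3·h(square E) + 0.2·0 + 0.2·h(square A)
h(square A) = 0.2·h(square D) + 0.3·1 + 0.1·h(square E) + 0.2·0 + 0.2·h(square A)
Solving: h(square D) = 0.5000, h(square E) = 0.4444, h(square A) = 0.5556.
Starting from square E, the probability is 0.4444.

0.4444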